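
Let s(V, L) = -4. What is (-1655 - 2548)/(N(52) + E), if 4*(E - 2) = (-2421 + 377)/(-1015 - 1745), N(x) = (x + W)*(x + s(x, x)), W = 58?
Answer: -11600280/14578831 ≈ -0.79569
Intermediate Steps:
N(x) = (-4 + x)*(58 + x) (N(x) = (x + 58)*(x - 4) = (58 + x)*(-4 + x) = (-4 + x)*(58 + x))
E = 6031/2760 (E = 2 + ((-2421 + 377)/(-1015 - 1745))/4 = 2 + (-2044/(-2760))/4 = 2 + (-2044*(-1/2760))/4 = 2 + (¼)*(511/690) = 2 + 511/2760 = 6031/2760 ≈ 2.1851)
(-1655 - 2548)/(N(52) + E) = (-1655 - 2548)/((-232 + 52² + 54*52) + 6031/2760) = -4203/((-232 + 2704 + 2808) + 6031/2760) = -4203/(5280 + 6031/2760) = -4203/14578831/2760 = -4203*2760/14578831 = -11600280/14578831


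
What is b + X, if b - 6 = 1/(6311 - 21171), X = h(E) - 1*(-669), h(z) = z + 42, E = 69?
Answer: 11679959/14860 ≈ 786.00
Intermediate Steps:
h(z) = 42 + z
X = 780 (X = (42 + 69) - 1*(-669) = 111 + 669 = 780)
b = 89159/14860 (b = 6 + 1/(6311 - 21171) = 6 + 1/(-14860) = 6 - 1/14860 = 89159/14860 ≈ 5.9999)
b + X = 89159/14860 + 780 = 11679959/14860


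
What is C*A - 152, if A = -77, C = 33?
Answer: -2693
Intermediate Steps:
C*A - 152 = 33*(-77) - 152 = -2541 - 152 = -2693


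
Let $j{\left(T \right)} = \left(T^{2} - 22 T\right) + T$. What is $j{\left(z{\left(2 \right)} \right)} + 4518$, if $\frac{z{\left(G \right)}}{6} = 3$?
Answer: $4464$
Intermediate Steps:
$z{\left(G \right)} = 18$ ($z{\left(G \right)} = 6 \cdot 3 = 18$)
$j{\left(T \right)} = T^{2} - 21 T$
$j{\left(z{\left(2 \right)} \right)} + 4518 = 18 \left(-21 + 18\right) + 4518 = 18 \left(-3\right) + 4518 = -54 + 4518 = 4464$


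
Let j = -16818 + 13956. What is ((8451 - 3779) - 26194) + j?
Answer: -24384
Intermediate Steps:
j = -2862
((8451 - 3779) - 26194) + j = ((8451 - 3779) - 26194) - 2862 = (4672 - 26194) - 2862 = -21522 - 2862 = -24384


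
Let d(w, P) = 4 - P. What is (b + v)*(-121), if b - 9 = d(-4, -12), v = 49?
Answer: -8954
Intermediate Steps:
b = 25 (b = 9 + (4 - 1*(-12)) = 9 + (4 + 12) = 9 + 16 = 25)
(b + v)*(-121) = (25 + 49)*(-121) = 74*(-121) = -8954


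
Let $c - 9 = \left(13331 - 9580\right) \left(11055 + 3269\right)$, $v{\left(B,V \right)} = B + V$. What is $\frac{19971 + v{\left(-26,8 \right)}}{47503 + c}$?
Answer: $\frac{2217}{5975204} \approx 0.00037103$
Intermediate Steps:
$c = 53729333$ ($c = 9 + \left(13331 - 9580\right) \left(11055 + 3269\right) = 9 + 3751 \cdot 14324 = 9 + 53729324 = 53729333$)
$\frac{19971 + v{\left(-26,8 \right)}}{47503 + c} = \frac{19971 + \left(-26 + 8\right)}{47503 + 53729333} = \frac{19971 - 18}{53776836} = 19953 \cdot \frac{1}{53776836} = \frac{2217}{5975204}$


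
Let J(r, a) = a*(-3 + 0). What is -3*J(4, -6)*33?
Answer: -1782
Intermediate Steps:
J(r, a) = -3*a (J(r, a) = a*(-3) = -3*a)
-3*J(4, -6)*33 = -(-9)*(-6)*33 = -3*18*33 = -54*33 = -1782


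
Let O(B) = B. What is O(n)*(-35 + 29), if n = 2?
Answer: -12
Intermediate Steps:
O(n)*(-35 + 29) = 2*(-35 + 29) = 2*(-6) = -12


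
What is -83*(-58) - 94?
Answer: 4720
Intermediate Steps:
-83*(-58) - 94 = 4814 - 94 = 4720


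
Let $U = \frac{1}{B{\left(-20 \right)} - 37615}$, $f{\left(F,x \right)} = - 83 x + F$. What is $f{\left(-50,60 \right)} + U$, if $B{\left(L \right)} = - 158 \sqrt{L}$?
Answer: $\frac{- 1589480 \sqrt{5} + 189203451 i}{- 37615 i + 316 \sqrt{5}} \approx -5030.0 + 4.1723 \cdot 10^{-7} i$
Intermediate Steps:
$f{\left(F,x \right)} = F - 83 x$
$U = \frac{1}{-37615 - 316 i \sqrt{5}}$ ($U = \frac{1}{- 158 \sqrt{-20} - 37615} = \frac{1}{- 158 \cdot 2 i \sqrt{5} - 37615} = \frac{1}{- 316 i \sqrt{5} - 37615} = \frac{1}{-37615 - 316 i \sqrt{5}} \approx -2.6576 \cdot 10^{-5} + 4.9923 \cdot 10^{-7} i$)
$f{\left(-50,60 \right)} + U = \left(-50 - 4980\right) + \frac{i}{- 37615 i + 316 \sqrt{5}} = -5030 + \frac{i}{- 37615 i + 316 \sqrt{5}}$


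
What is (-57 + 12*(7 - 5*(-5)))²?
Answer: 106929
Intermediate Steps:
(-57 + 12*(7 - 5*(-5)))² = (-57 + 12*(7 + 25))² = (-57 + 12*32)² = (-57 + 384)² = 327² = 106929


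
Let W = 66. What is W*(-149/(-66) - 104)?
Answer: -6715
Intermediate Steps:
W*(-149/(-66) - 104) = 66*(-149/(-66) - 104) = 66*(-149*(-1/66) - 104) = 66*(149/66 - 104) = 66*(-6715/66) = -6715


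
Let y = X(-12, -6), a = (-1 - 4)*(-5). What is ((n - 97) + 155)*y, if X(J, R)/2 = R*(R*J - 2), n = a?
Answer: -69720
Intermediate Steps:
a = 25 (a = -5*(-5) = 25)
n = 25
X(J, R) = 2*R*(-2 + J*R) (X(J, R) = 2*(R*(R*J - 2)) = 2*(R*(J*R - 2)) = 2*(R*(-2 + J*R)) = 2*R*(-2 + J*R))
y = -840 (y = 2*(-6)*(-2 - 12*(-6)) = 2*(-6)*(-2 + 72) = 2*(-6)*70 = -840)
((n - 97) + 155)*y = ((25 - 97) + 155)*(-840) = (-72 + 155)*(-840) = 83*(-840) = -69720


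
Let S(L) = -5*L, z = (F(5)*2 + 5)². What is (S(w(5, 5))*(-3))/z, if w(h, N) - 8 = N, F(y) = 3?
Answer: 195/121 ≈ 1.6116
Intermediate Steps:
w(h, N) = 8 + N
z = 121 (z = (3*2 + 5)² = (6 + 5)² = 11² = 121)
(S(w(5, 5))*(-3))/z = (-5*(8 + 5)*(-3))/121 = (-5*13*(-3))*(1/121) = -65*(-3)*(1/121) = 195*(1/121) = 195/121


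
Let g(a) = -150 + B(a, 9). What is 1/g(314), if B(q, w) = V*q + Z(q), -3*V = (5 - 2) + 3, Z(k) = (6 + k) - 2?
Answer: -1/460 ≈ -0.0021739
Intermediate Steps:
Z(k) = 4 + k
V = -2 (V = -((5 - 2) + 3)/3 = -(3 + 3)/3 = -1/3*6 = -2)
B(q, w) = 4 - q (B(q, w) = -2*q + (4 + q) = 4 - q)
g(a) = -146 - a (g(a) = -150 + (4 - a) = -146 - a)
1/g(314) = 1/(-146 - 1*314) = 1/(-146 - 314) = 1/(-460) = -1/460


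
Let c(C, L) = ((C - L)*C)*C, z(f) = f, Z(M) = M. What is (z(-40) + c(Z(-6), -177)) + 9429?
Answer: 15545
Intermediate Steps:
c(C, L) = C**2*(C - L) (c(C, L) = (C*(C - L))*C = C**2*(C - L))
(z(-40) + c(Z(-6), -177)) + 9429 = (-40 + (-6)**2*(-6 - 1*(-177))) + 9429 = (-40 + 36*(-6 + 177)) + 9429 = (-40 + 36*171) + 9429 = (-40 + 6156) + 9429 = 6116 + 9429 = 15545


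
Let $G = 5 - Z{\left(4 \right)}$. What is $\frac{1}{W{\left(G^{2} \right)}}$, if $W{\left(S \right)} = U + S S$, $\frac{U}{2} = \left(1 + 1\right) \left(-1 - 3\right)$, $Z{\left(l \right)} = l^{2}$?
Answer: $\frac{1}{14625} \approx 6.8376 \cdot 10^{-5}$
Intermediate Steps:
$G = -11$ ($G = 5 - 4^{2} = 5 - 16 = -11$)
$U = -16$ ($U = 2 \left(1 + 1\right) \left(-1 - 3\right) = 2 \cdot 2 \left(-4\right) = 2 \left(-8\right) = -16$)
$W{\left(S \right)} = -16 + S^{2}$ ($W{\left(S \right)} = -16 + S S = -16 + S^{2}$)
$\frac{1}{W{\left(G^{2} \right)}} = \frac{1}{-16 + \left(\left(-11\right)^{2}\right)^{2}} = \frac{1}{-16 + 121^{2}} = \frac{1}{-16 + 14641} = \frac{1}{14625}$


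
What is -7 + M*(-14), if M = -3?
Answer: 35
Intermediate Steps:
-7 + M*(-14) = -7 - 3*(-14) = -7 + 42 = 35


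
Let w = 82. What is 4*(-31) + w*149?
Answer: 12094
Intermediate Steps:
4*(-31) + w*149 = 4*(-31) + 82*149 = -124 + 12218 = 12094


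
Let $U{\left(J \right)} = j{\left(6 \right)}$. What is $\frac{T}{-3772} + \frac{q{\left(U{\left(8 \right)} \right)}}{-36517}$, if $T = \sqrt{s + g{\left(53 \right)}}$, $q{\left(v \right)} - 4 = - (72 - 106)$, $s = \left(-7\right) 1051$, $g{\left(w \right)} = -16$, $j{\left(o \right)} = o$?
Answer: $- \frac{38}{36517} - \frac{i \sqrt{7373}}{3772} \approx -0.0010406 - 0.022764 i$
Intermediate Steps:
$U{\left(J \right)} = 6$
$s = -7357$
$q{\left(v \right)} = 38$ ($q{\left(v \right)} = 4 - \left(72 - 106\right) = 4 - -34 = 4 + 34 = 38$)
$T = i \sqrt{7373}$ ($T = \sqrt{-7357 - 16} = \sqrt{-7373} = i \sqrt{7373} \approx 85.866 i$)
$\frac{T}{-3772} + \frac{q{\left(U{\left(8 \right)} \right)}}{-36517} = \frac{i \sqrt{7373}}{-3772} + \frac{38}{-36517} = i \sqrt{7373} \left(- \frac{1}{3772}\right) + 38 \left(- \frac{1}{36517}\right) = - \frac{i \sqrt{7373}}{3772} - \frac{38}{36517} = - \frac{38}{36517} - \frac{i \sqrt{7373}}{3772}$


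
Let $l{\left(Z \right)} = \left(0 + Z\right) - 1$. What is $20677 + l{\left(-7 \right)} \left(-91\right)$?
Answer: $21405$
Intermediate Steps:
$l{\left(Z \right)} = -1 + Z$ ($l{\left(Z \right)} = Z - 1 = -1 + Z$)
$20677 + l{\left(-7 \right)} \left(-91\right) = 20677 + \left(-1 - 7\right) \left(-91\right) = 20677 - -728 = 20677 + 728 = 21405$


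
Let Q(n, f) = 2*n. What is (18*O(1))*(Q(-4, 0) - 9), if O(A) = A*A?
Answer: -306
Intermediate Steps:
O(A) = A²
(18*O(1))*(Q(-4, 0) - 9) = (18*1²)*(2*(-4) - 9) = (18*1)*(-8 - 9) = 18*(-17) = -306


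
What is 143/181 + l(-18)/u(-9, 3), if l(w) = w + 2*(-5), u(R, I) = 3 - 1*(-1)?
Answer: -1124/181 ≈ -6.2099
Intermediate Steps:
u(R, I) = 4 (u(R, I) = 3 + 1 = 4)
l(w) = -10 + w (l(w) = w - 10 = -10 + w)
143/181 + l(-18)/u(-9, 3) = 143/181 + (-10 - 18)/4 = 143*(1/181) - 28*1/4 = 143/181 - 7 = -1124/181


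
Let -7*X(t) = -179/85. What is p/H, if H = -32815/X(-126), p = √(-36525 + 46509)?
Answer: -2864*√39/19524925 ≈ -0.00091604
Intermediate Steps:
X(t) = 179/595 (X(t) = -(-179)/(7*85) = -⅐*(-179/85) = 179/595)
p = 16*√39 (p = √9984 = 16*√39 ≈ 99.920)
H = -19524925/179 (H = -32815/179/595 = -32815*595/179 = -19524925/179 ≈ -1.0908e+5)
p/H = (16*√39)/(-19524925/179) = (16*√39)*(-179/19524925) = -2864*√39/19524925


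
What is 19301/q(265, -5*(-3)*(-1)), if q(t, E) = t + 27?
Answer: 19301/292 ≈ 66.099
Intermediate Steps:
q(t, E) = 27 + t
19301/q(265, -5*(-3)*(-1)) = 19301/(27 + 265) = 19301/292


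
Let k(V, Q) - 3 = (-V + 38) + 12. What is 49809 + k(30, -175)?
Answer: 49832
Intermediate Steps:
k(V, Q) = 53 - V (k(V, Q) = 3 + ((-V + 38) + 12) = 3 + ((38 - V) + 12) = 3 + (50 - V) = 53 - V)
49809 + k(30, -175) = 49809 + (53 - 1*30) = 49809 + (53 - 30) = 49809 + 23 = 49832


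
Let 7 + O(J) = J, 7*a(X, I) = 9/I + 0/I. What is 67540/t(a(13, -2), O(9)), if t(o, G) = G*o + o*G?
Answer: -236390/9 ≈ -26266.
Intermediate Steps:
a(X, I) = 9/(7*I) (a(X, I) = (9/I + 0/I)/7 = (9/I + 0)/7 = (9/I)/7 = 9/(7*I))
O(J) = -7 + J
t(o, G) = 2*G*o (t(o, G) = G*o + G*o = 2*G*o)
67540/t(a(13, -2), O(9)) = 67540/((2*(-7 + 9)*((9/7)/(-2)))) = 67540/((2*2*((9/7)*(-1/2)))) = 67540/((2*2*(-9/14))) = 67540/(-18/7) = 67540*(-7/18) = -236390/9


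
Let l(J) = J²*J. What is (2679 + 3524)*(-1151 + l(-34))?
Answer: -250942365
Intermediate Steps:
l(J) = J³
(2679 + 3524)*(-1151 + l(-34)) = (2679 + 3524)*(-1151 + (-34)³) = 6203*(-1151 - 39304) = 6203*(-40455) = -250942365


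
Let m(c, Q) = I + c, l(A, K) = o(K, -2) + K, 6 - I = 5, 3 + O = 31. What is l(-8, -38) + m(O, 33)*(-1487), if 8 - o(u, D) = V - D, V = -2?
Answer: -43153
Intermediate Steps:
O = 28 (O = -3 + 31 = 28)
I = 1 (I = 6 - 1*5 = 6 - 5 = 1)
o(u, D) = 10 + D (o(u, D) = 8 - (-2 - D) = 8 + (2 + D) = 10 + D)
l(A, K) = 8 + K (l(A, K) = (10 - 2) + K = 8 + K)
m(c, Q) = 1 + c
l(-8, -38) + m(O, 33)*(-1487) = (8 - 38) + (1 + 28)*(-1487) = -30 + 29*(-1487) = -30 - 43123 = -43153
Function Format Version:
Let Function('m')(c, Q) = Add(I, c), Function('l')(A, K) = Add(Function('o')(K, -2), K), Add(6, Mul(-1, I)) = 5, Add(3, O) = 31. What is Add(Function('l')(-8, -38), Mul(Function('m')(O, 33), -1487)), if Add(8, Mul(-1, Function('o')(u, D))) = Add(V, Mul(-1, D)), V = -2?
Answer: -43153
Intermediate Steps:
O = 28 (O = Add(-3, 31) = 28)
I = 1 (I = Add(6, Mul(-1, 5)) = Add(6, -5) = 1)
Function('o')(u, D) = Add(10, D) (Function('o')(u, D) = Add(8, Mul(-1, Add(-2, Mul(-1, D)))) = Add(8, Add(2, D)) = Add(10, D))
Function('l')(A, K) = Add(8, K) (Function('l')(A, K) = Add(Add(10, -2), K) = Add(8, K))
Function('m')(c, Q) = Add(1, c)
Add(Function('l')(-8, -38), Mul(Function('m')(O, 33), -1487)) = Add(Add(8, -38), Mul(Add(1, 28), -1487)) = Add(-30, Mul(29, -1487)) = Add(-30, -43123) = -43153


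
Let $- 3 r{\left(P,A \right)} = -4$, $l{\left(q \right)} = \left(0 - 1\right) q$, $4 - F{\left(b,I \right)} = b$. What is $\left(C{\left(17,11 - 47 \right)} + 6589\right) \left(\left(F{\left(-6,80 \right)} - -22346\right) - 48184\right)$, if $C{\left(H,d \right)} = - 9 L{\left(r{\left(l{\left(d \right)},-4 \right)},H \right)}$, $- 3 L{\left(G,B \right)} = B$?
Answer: $-171497920$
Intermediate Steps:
$F{\left(b,I \right)} = 4 - b$
$l{\left(q \right)} = - q$
$r{\left(P,A \right)} = \frac{4}{3}$ ($r{\left(P,A \right)} = \left(- \frac{1}{3}\right) \left(-4\right) = \frac{4}{3}$)
$L{\left(G,B \right)} = - \frac{B}{3}$
$C{\left(H,d \right)} = 3 H$ ($C{\left(H,d \right)} = - 9 \left(- \frac{H}{3}\right) = 3 H$)
$\left(C{\left(17,11 - 47 \right)} + 6589\right) \left(\left(F{\left(-6,80 \right)} - -22346\right) - 48184\right) = \left(3 \cdot 17 + 6589\right) \left(\left(\left(4 - -6\right) - -22346\right) - 48184\right) = \left(51 + 6589\right) \left(\left(\left(4 + 6\right) + 22346\right) - 48184\right) = 6640 \left(\left(10 + 22346\right) - 48184\right) = 6640 \left(22356 - 48184\right) = 6640 \left(-25828\right) = -171497920$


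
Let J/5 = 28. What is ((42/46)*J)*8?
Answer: 23520/23 ≈ 1022.6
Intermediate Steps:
J = 140 (J = 5*28 = 140)
((42/46)*J)*8 = ((42/46)*140)*8 = ((42*(1/46))*140)*8 = ((21/23)*140)*8 = (2940/23)*8 = 23520/23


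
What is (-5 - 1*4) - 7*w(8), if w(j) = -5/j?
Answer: -37/8 ≈ -4.6250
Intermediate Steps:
(-5 - 1*4) - 7*w(8) = (-5 - 1*4) - (-35)/8 = (-5 - 4) - (-35)/8 = -9 - 7*(-5/8) = -9 + 35/8 = -37/8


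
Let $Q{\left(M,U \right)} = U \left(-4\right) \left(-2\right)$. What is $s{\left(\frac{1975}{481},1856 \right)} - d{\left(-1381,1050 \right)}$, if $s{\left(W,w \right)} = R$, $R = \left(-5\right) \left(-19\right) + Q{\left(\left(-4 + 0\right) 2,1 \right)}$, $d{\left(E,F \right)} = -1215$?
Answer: $1318$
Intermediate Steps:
$Q{\left(M,U \right)} = 8 U$ ($Q{\left(M,U \right)} = - 4 U \left(-2\right) = 8 U$)
$R = 103$ ($R = \left(-5\right) \left(-19\right) + 8 \cdot 1 = 95 + 8 = 103$)
$s{\left(W,w \right)} = 103$
$s{\left(\frac{1975}{481},1856 \right)} - d{\left(-1381,1050 \right)} = 103 - -1215 = 103 + 1215 = 1318$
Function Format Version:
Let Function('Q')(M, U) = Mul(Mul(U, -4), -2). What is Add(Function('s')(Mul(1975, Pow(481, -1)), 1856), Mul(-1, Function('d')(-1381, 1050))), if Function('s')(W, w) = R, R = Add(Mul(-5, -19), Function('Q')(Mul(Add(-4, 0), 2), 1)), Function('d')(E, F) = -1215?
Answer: 1318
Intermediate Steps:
Function('Q')(M, U) = Mul(8, U) (Function('Q')(M, U) = Mul(Mul(-4, U), -2) = Mul(8, U))
R = 103 (R = Add(Mul(-5, -19), Mul(8, 1)) = Add(95, 8) = 103)
Function('s')(W, w) = 103
Add(Function('s')(Mul(1975, Pow(481, -1)), 1856), Mul(-1, Function('d')(-1381, 1050))) = Add(103, Mul(-1, -1215)) = Add(103, 1215) = 1318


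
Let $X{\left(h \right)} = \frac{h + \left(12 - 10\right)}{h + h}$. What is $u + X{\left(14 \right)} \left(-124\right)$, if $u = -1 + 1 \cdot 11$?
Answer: $- \frac{426}{7} \approx -60.857$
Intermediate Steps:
$u = 10$ ($u = -1 + 11 = 10$)
$X{\left(h \right)} = \frac{2 + h}{2 h}$ ($X{\left(h \right)} = \frac{h + 2}{2 h} = \left(2 + h\right) \frac{1}{2 h} = \frac{2 + h}{2 h}$)
$u + X{\left(14 \right)} \left(-124\right) = 10 + \frac{2 + 14}{2 \cdot 14} \left(-124\right) = 10 + \frac{1}{2} \cdot \frac{1}{14} \cdot 16 \left(-124\right) = 10 + \frac{4}{7} \left(-124\right) = 10 - \frac{496}{7} = - \frac{426}{7}$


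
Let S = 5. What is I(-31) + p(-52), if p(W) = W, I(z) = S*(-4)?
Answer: -72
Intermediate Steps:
I(z) = -20 (I(z) = 5*(-4) = -20)
I(-31) + p(-52) = -20 - 52 = -72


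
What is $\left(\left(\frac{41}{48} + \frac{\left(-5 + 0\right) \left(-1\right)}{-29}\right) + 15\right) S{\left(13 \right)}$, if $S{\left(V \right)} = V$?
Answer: $\frac{283777}{1392} \approx 203.86$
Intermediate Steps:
$\left(\left(\frac{41}{48} + \frac{\left(-5 + 0\right) \left(-1\right)}{-29}\right) + 15\right) S{\left(13 \right)} = \left(\left(\frac{41}{48} + \frac{\left(-5 + 0\right) \left(-1\right)}{-29}\right) + 15\right) 13 = \left(\left(41 \cdot \frac{1}{48} + \left(-5\right) \left(-1\right) \left(- \frac{1}{29}\right)\right) + 15\right) 13 = \left(\left(\frac{41}{48} + 5 \left(- \frac{1}{29}\right)\right) + 15\right) 13 = \left(\left(\frac{41}{48} - \frac{5}{29}\right) + 15\right) 13 = \left(\frac{949}{1392} + 15\right) 13 = \frac{21829}{1392} \cdot 13 = \frac{283777}{1392}$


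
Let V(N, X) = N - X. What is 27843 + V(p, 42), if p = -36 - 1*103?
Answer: 27662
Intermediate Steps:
p = -139 (p = -36 - 103 = -139)
27843 + V(p, 42) = 27843 + (-139 - 1*42) = 27843 + (-139 - 42) = 27843 - 181 = 27662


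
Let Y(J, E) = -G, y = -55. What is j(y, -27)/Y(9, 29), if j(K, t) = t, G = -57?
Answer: -9/19 ≈ -0.47368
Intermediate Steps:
Y(J, E) = 57 (Y(J, E) = -1*(-57) = 57)
j(y, -27)/Y(9, 29) = -27/57 = -27*1/57 = -9/19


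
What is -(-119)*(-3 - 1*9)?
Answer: -1428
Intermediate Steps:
-(-119)*(-3 - 1*9) = -(-119)*(-3 - 9) = -(-119)*(-12) = -7*204 = -1428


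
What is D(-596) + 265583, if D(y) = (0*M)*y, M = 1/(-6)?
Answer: 265583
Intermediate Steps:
M = -1/6 ≈ -0.16667
D(y) = 0 (D(y) = (0*(-1/6))*y = 0*y = 0)
D(-596) + 265583 = 0 + 265583 = 265583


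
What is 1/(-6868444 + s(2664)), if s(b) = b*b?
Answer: 1/228452 ≈ 4.3773e-6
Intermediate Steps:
s(b) = b²
1/(-6868444 + s(2664)) = 1/(-6868444 + 2664²) = 1/(-6868444 + 7096896) = 1/228452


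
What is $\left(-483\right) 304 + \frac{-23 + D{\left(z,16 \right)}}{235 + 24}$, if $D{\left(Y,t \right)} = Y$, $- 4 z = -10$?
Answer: $- \frac{76059017}{518} \approx -1.4683 \cdot 10^{5}$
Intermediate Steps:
$z = \frac{5}{2}$ ($z = \left(- \frac{1}{4}\right) \left(-10\right) = \frac{5}{2} \approx 2.5$)
$\left(-483\right) 304 + \frac{-23 + D{\left(z,16 \right)}}{235 + 24} = \left(-483\right) 304 + \frac{-23 + \frac{5}{2}}{235 + 24} = -146832 - \frac{41}{2 \cdot 259} = -146832 - \frac{41}{518} = - \frac{76059017}{518}$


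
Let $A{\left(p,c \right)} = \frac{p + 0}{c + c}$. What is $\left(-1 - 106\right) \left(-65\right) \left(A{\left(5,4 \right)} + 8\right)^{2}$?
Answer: $\frac{33112755}{64} \approx 5.1739 \cdot 10^{5}$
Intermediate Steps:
$A{\left(p,c \right)} = \frac{p}{2 c}$
$\left(-1 - 106\right) \left(-65\right) \left(A{\left(5,4 \right)} + 8\right)^{2} = \left(-1 - 106\right) \left(-65\right) \left(\frac{1}{2} \cdot 5 \cdot \frac{1}{4} + 8\right)^{2} = \left(-107\right) \left(-65\right) \left(\frac{1}{2} \cdot 5 \cdot \frac{1}{4} + 8\right)^{2} = 6955 \left(\frac{5}{8} + 8\right)^{2} = 6955 \left(\frac{69}{8}\right)^{2} = 6955 \cdot \frac{4761}{64} = \frac{33112755}{64}$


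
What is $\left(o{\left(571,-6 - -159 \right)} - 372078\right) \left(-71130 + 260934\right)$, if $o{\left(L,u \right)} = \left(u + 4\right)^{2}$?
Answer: $-65943413916$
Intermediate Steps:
$o{\left(L,u \right)} = \left(4 + u\right)^{2}$
$\left(o{\left(571,-6 - -159 \right)} - 372078\right) \left(-71130 + 260934\right) = \left(\left(4 - -153\right)^{2} - 372078\right) \left(-71130 + 260934\right) = \left(\left(4 + \left(-6 + 159\right)\right)^{2} - 372078\right) 189804 = \left(\left(4 + 153\right)^{2} - 372078\right) 189804 = \left(157^{2} - 372078\right) 189804 = \left(24649 - 372078\right) 189804 = \left(-347429\right) 189804 = -65943413916$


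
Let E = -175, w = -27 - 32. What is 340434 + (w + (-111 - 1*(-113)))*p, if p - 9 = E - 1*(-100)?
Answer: 344196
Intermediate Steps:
w = -59
p = -66 (p = 9 + (-175 - 1*(-100)) = 9 + (-175 + 100) = 9 - 75 = -66)
340434 + (w + (-111 - 1*(-113)))*p = 340434 + (-59 + (-111 - 1*(-113)))*(-66) = 340434 + (-59 + (-111 + 113))*(-66) = 340434 + (-59 + 2)*(-66) = 340434 - 57*(-66) = 340434 + 3762 = 344196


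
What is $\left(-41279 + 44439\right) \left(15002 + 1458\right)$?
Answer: $52013600$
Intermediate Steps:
$\left(-41279 + 44439\right) \left(15002 + 1458\right) = 3160 \cdot 16460 = 52013600$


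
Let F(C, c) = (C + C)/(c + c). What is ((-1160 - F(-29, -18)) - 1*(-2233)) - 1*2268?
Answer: -21539/18 ≈ -1196.6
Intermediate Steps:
F(C, c) = C/c (F(C, c) = (2*C)/((2*c)) = (2*C)*(1/(2*c)) = C/c)
((-1160 - F(-29, -18)) - 1*(-2233)) - 1*2268 = ((-1160 - (-29)/(-18)) - 1*(-2233)) - 1*2268 = ((-1160 - (-29)*(-1)/18) + 2233) - 2268 = ((-1160 - 1*29/18) + 2233) - 2268 = ((-1160 - 29/18) + 2233) - 2268 = (-20909/18 + 2233) - 2268 = 19285/18 - 2268 = -21539/18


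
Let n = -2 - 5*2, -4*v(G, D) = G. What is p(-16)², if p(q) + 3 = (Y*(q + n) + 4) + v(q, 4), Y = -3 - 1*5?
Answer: 52441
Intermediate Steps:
Y = -8 (Y = -3 - 5 = -8)
v(G, D) = -G/4
n = -12 (n = -2 - 10 = -12)
p(q) = 97 - 33*q/4 (p(q) = -3 + ((-8*(q - 12) + 4) - q/4) = -3 + ((-8*(-12 + q) + 4) - q/4) = -3 + (((96 - 8*q) + 4) - q/4) = -3 + ((100 - 8*q) - q/4) = -3 + (100 - 33*q/4) = 97 - 33*q/4)
p(-16)² = (97 - 33/4*(-16))² = (97 + 132)² = 229² = 52441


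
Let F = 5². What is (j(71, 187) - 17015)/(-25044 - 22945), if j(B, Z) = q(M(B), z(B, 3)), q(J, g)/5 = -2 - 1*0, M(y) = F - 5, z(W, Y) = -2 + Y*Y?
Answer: 17025/47989 ≈ 0.35477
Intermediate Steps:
z(W, Y) = -2 + Y²
F = 25
M(y) = 20 (M(y) = 25 - 5 = 20)
q(J, g) = -10 (q(J, g) = 5*(-2 - 1*0) = 5*(-2 + 0) = 5*(-2) = -10)
j(B, Z) = -10
(j(71, 187) - 17015)/(-25044 - 22945) = (-10 - 17015)/(-25044 - 22945) = -17025/(-47989) = -17025*(-1/47989) = 17025/47989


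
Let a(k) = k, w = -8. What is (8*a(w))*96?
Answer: -6144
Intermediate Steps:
(8*a(w))*96 = (8*(-8))*96 = -64*96 = -6144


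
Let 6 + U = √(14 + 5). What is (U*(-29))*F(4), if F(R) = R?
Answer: 696 - 116*√19 ≈ 190.37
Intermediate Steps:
U = -6 + √19 (U = -6 + √(14 + 5) = -6 + √19 ≈ -1.6411)
(U*(-29))*F(4) = ((-6 + √19)*(-29))*4 = (174 - 29*√19)*4 = 696 - 116*√19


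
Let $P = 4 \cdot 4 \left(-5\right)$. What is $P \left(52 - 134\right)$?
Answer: $6560$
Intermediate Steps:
$P = -80$ ($P = 16 \left(-5\right) = -80$)
$P \left(52 - 134\right) = - 80 \left(52 - 134\right) = \left(-80\right) \left(-82\right) = 6560$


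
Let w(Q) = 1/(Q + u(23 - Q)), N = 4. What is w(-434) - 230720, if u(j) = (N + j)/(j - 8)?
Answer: -44853122049/194405 ≈ -2.3072e+5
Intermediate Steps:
u(j) = (4 + j)/(-8 + j) (u(j) = (4 + j)/(j - 8) = (4 + j)/(-8 + j))
w(Q) = 1/(Q + (27 - Q)/(15 - Q)) (w(Q) = 1/(Q + (4 + (23 - Q))/(-8 + (23 - Q))) = 1/(Q + (27 - Q)/(15 - Q)))
w(-434) - 230720 = (-15 - 434)/(-27 - 434 - 434*(-15 - 434)) - 230720 = -449/(-27 - 434 - 434*(-449)) - 230720 = -449/(-27 - 434 + 194866) - 230720 = -449/194405 - 230720 = -44853122049/194405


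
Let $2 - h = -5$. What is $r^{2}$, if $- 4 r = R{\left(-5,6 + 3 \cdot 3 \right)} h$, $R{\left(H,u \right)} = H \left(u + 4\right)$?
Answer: $\frac{442225}{16} \approx 27639.0$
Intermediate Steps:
$R{\left(H,u \right)} = H \left(4 + u\right)$
$h = 7$ ($h = 2 - -5 = 2 + 5 = 7$)
$r = \frac{665}{4}$ ($r = - \frac{- 5 \left(4 + \left(6 + 3 \cdot 3\right)\right) 7}{4} = - \frac{- 5 \left(4 + \left(6 + 9\right)\right) 7}{4} = - \frac{- 5 \left(4 + 15\right) 7}{4} = - \frac{\left(-5\right) 19 \cdot 7}{4} = - \frac{\left(-95\right) 7}{4} = \left(- \frac{1}{4}\right) \left(-665\right) = \frac{665}{4} \approx 166.25$)
$r^{2} = \left(\frac{665}{4}\right)^{2} = \frac{442225}{16}$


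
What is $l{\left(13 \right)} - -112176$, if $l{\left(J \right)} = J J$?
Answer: $112345$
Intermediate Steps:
$l{\left(J \right)} = J^{2}$
$l{\left(13 \right)} - -112176 = 13^{2} - -112176 = 169 + 112176 = 112345$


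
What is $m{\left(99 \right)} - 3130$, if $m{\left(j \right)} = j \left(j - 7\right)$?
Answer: $5978$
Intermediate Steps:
$m{\left(j \right)} = j \left(-7 + j\right)$
$m{\left(99 \right)} - 3130 = 99 \left(-7 + 99\right) - 3130 = 99 \cdot 92 - 3130 = 9108 - 3130 = 5978$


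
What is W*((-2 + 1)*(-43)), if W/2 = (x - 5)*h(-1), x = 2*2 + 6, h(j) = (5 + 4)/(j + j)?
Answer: -1935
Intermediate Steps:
h(j) = 9/(2*j) (h(j) = 9/((2*j)) = 9*(1/(2*j)) = 9/(2*j))
x = 10 (x = 4 + 6 = 10)
W = -45 (W = 2*((10 - 5)*((9/2)/(-1))) = 2*(5*((9/2)*(-1))) = 2*(5*(-9/2)) = 2*(-45/2) = -45)
W*((-2 + 1)*(-43)) = -45*(-2 + 1)*(-43) = -(-45)*(-43) = -45*43 = -1935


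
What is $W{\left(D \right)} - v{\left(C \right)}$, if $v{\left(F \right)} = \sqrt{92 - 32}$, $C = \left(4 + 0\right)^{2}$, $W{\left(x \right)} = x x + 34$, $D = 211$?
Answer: $44555 - 2 \sqrt{15} \approx 44547.0$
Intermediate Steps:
$W{\left(x \right)} = 34 + x^{2}$ ($W{\left(x \right)} = x^{2} + 34 = 34 + x^{2}$)
$C = 16$ ($C = 4^{2} = 16$)
$v{\left(F \right)} = 2 \sqrt{15}$ ($v{\left(F \right)} = \sqrt{60} = 2 \sqrt{15}$)
$W{\left(D \right)} - v{\left(C \right)} = \left(34 + 211^{2}\right) - 2 \sqrt{15} = \left(34 + 44521\right) - 2 \sqrt{15} = 44555 - 2 \sqrt{15}$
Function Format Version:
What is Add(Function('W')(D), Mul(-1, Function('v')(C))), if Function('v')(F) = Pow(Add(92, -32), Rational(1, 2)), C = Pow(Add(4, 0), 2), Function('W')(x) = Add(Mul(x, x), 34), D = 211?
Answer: Add(44555, Mul(-2, Pow(15, Rational(1, 2)))) ≈ 44547.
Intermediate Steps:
Function('W')(x) = Add(34, Pow(x, 2)) (Function('W')(x) = Add(Pow(x, 2), 34) = Add(34, Pow(x, 2)))
C = 16 (C = Pow(4, 2) = 16)
Function('v')(F) = Mul(2, Pow(15, Rational(1, 2))) (Function('v')(F) = Pow(60, Rational(1, 2)) = Mul(2, Pow(15, Rational(1, 2))))
Add(Function('W')(D), Mul(-1, Function('v')(C))) = Add(Add(34, Pow(211, 2)), Mul(-1, Mul(2, Pow(15, Rational(1, 2))))) = Add(Add(34, 44521), Mul(-2, Pow(15, Rational(1, 2)))) = Add(44555, Mul(-2, Pow(15, Rational(1, 2))))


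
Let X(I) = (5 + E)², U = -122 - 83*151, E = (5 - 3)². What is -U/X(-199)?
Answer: 12655/81 ≈ 156.23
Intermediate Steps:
E = 4 (E = 2² = 4)
U = -12655 (U = -122 - 12533 = -12655)
X(I) = 81 (X(I) = (5 + 4)² = 9² = 81)
-U/X(-199) = -(-12655)/81 = -1*(-12655/81) = 12655/81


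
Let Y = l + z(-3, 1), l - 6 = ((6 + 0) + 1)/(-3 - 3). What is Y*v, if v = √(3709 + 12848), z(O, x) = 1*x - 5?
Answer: 5*√16557/6 ≈ 107.23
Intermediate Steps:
z(O, x) = -5 + x (z(O, x) = x - 5 = -5 + x)
l = 29/6 (l = 6 + ((6 + 0) + 1)/(-3 - 3) = 6 + (6 + 1)/(-6) = 6 + 7*(-⅙) = 6 - 7/6 = 29/6 ≈ 4.8333)
Y = ⅚ (Y = 29/6 + (-5 + 1) = 29/6 - 4 = ⅚ ≈ 0.83333)
v = √16557 ≈ 128.67
Y*v = 5*√16557/6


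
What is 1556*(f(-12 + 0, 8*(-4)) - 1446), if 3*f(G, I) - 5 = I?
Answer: -2263980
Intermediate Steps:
f(G, I) = 5/3 + I/3
1556*(f(-12 + 0, 8*(-4)) - 1446) = 1556*((5/3 + (8*(-4))/3) - 1446) = 1556*((5/3 + (⅓)*(-32)) - 1446) = 1556*((5/3 - 32/3) - 1446) = 1556*(-9 - 1446) = 1556*(-1455) = -2263980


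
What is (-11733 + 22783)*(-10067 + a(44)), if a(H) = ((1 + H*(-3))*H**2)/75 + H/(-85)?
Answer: -445836482/3 ≈ -1.4861e+8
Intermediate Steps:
a(H) = -H/85 + H**2*(1 - 3*H)/75 (a(H) = ((1 - 3*H)*H**2)*(1/75) + H*(-1/85) = (H**2*(1 - 3*H))*(1/75) - H/85 = H**2*(1 - 3*H)/75 - H/85 = -H/85 + H**2*(1 - 3*H)/75)
(-11733 + 22783)*(-10067 + a(44)) = (-11733 + 22783)*(-10067 + (1/1275)*44*(-15 - 51*44**2 + 17*44)) = 11050*(-10067 + (1/1275)*44*(-15 - 51*1936 + 748)) = 11050*(-10067 + (1/1275)*44*(-15 - 98736 + 748)) = 11050*(-10067 + (1/1275)*44*(-98003)) = 11050*(-10067 - 4312132/1275) = 11050*(-17147557/1275) = -445836482/3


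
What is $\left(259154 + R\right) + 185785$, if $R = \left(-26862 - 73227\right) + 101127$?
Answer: $445977$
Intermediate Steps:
$R = 1038$ ($R = -100089 + 101127 = 1038$)
$\left(259154 + R\right) + 185785 = \left(259154 + 1038\right) + 185785 = 260192 + 185785 = 445977$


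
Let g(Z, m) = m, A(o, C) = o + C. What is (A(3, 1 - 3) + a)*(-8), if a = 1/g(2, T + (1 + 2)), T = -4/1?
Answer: 0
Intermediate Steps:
T = -4 (T = -4*1 = -4)
A(o, C) = C + o
a = -1 (a = 1/(-4 + (1 + 2)) = 1/(-4 + 3) = 1/(-1) = -1)
(A(3, 1 - 3) + a)*(-8) = (((1 - 3) + 3) - 1)*(-8) = ((-2 + 3) - 1)*(-8) = (1 - 1)*(-8) = 0*(-8) = 0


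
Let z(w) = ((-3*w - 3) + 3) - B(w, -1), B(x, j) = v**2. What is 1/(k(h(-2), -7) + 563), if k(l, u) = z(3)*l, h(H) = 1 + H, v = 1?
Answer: 1/573 ≈ 0.0017452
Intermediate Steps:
B(x, j) = 1 (B(x, j) = 1**2 = 1)
z(w) = -1 - 3*w (z(w) = ((-3*w - 3) + 3) - 1*1 = ((-3 - 3*w) + 3) - 1 = -3*w - 1 = -1 - 3*w)
k(l, u) = -10*l (k(l, u) = (-1 - 3*3)*l = (-1 - 9)*l = -10*l)
1/(k(h(-2), -7) + 563) = 1/(-10*(1 - 2) + 563) = 1/(-10*(-1) + 563) = 1/(10 + 563) = 1/573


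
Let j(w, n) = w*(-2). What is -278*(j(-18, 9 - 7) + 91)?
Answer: -35306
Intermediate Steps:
j(w, n) = -2*w
-278*(j(-18, 9 - 7) + 91) = -278*(-2*(-18) + 91) = -278*(36 + 91) = -278*127 = -35306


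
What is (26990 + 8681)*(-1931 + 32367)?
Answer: 1085682556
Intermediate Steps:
(26990 + 8681)*(-1931 + 32367) = 35671*30436 = 1085682556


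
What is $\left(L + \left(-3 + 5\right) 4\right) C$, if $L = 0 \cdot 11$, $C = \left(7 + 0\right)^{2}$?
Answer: $392$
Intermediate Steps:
$C = 49$ ($C = 7^{2} = 49$)
$L = 0$
$\left(L + \left(-3 + 5\right) 4\right) C = \left(0 + \left(-3 + 5\right) 4\right) 49 = \left(0 + 2 \cdot 4\right) 49 = \left(0 + 8\right) 49 = 8 \cdot 49 = 392$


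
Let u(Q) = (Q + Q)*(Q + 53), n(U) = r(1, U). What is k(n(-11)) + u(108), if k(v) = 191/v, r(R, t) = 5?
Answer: 174071/5 ≈ 34814.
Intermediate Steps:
n(U) = 5
u(Q) = 2*Q*(53 + Q) (u(Q) = (2*Q)*(53 + Q) = 2*Q*(53 + Q))
k(n(-11)) + u(108) = 191/5 + 2*108*(53 + 108) = 191*(⅕) + 2*108*161 = 191/5 + 34776 = 174071/5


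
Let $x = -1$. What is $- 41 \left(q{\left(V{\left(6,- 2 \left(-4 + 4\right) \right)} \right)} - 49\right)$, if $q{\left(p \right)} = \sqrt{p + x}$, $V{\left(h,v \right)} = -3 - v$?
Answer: $2009 - 82 i \approx 2009.0 - 82.0 i$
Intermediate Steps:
$q{\left(p \right)} = \sqrt{-1 + p}$ ($q{\left(p \right)} = \sqrt{p - 1} = \sqrt{-1 + p}$)
$- 41 \left(q{\left(V{\left(6,- 2 \left(-4 + 4\right) \right)} \right)} - 49\right) = - 41 \left(\sqrt{-1 - \left(3 - 2 \left(-4 + 4\right)\right)} - 49\right) = - 41 \left(\sqrt{-1 - \left(3 - 0\right)} - 49\right) = - 41 \left(\sqrt{-1 - 3} - 49\right) = - 41 \left(\sqrt{-4} - 49\right) = - 41 \left(2 i - 49\right) = - 41 \left(-49 + 2 i\right) = 2009 - 82 i$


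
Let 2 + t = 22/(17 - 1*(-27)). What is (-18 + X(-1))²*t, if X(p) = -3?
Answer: -1323/2 ≈ -661.50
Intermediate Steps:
t = -3/2 (t = -2 + 22/(17 - 1*(-27)) = -2 + 22/(17 + 27) = -2 + 22/44 = -2 + 22*(1/44) = -2 + ½ = -3/2 ≈ -1.5000)
(-18 + X(-1))²*t = (-18 - 3)²*(-3/2) = (-21)²*(-3/2) = 441*(-3/2) = -1323/2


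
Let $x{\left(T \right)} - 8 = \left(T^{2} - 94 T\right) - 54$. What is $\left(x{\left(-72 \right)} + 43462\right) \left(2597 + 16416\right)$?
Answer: $1052711784$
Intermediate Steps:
$x{\left(T \right)} = -46 + T^{2} - 94 T$ ($x{\left(T \right)} = 8 - \left(54 - T^{2} + 94 T\right) = -46 + T^{2} - 94 T$)
$\left(x{\left(-72 \right)} + 43462\right) \left(2597 + 16416\right) = \left(\left(-46 + \left(-72\right)^{2} - -6768\right) + 43462\right) \left(2597 + 16416\right) = \left(\left(-46 + 5184 + 6768\right) + 43462\right) 19013 = \left(11906 + 43462\right) 19013 = 55368 \cdot 19013 = 1052711784$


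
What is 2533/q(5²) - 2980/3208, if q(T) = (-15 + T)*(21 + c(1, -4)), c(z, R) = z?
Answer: 933783/88220 ≈ 10.585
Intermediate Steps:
q(T) = -330 + 22*T (q(T) = (-15 + T)*(21 + 1) = (-15 + T)*22 = -330 + 22*T)
2533/q(5²) - 2980/3208 = 2533/(-330 + 22*5²) - 2980/3208 = 2533/(-330 + 22*25) - 2980*1/3208 = 2533/(-330 + 550) - 745/802 = 2533/220 - 745/802 = 933783/88220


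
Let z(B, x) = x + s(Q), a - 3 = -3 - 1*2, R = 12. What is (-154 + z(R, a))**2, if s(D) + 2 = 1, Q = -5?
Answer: 24649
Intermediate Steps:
s(D) = -1 (s(D) = -2 + 1 = -1)
a = -2 (a = 3 + (-3 - 1*2) = 3 + (-3 - 2) = 3 - 5 = -2)
z(B, x) = -1 + x (z(B, x) = x - 1 = -1 + x)
(-154 + z(R, a))**2 = (-154 + (-1 - 2))**2 = (-154 - 3)**2 = (-157)**2 = 24649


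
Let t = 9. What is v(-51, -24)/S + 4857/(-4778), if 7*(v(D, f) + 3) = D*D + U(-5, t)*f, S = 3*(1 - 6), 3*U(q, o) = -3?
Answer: -616757/23890 ≈ -25.817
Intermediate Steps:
U(q, o) = -1 (U(q, o) = (⅓)*(-3) = -1)
S = -15 (S = 3*(-5) = -15)
v(D, f) = -3 - f/7 + D²/7 (v(D, f) = -3 + (D*D - f)/7 = -3 + (D² - f)/7 = -3 + (-f/7 + D²/7) = -3 - f/7 + D²/7)
v(-51, -24)/S + 4857/(-4778) = (-3 - ⅐*(-24) + (⅐)*(-51)²)/(-15) + 4857/(-4778) = (-3 + 24/7 + (⅐)*2601)*(-1/15) + 4857*(-1/4778) = (-3 + 24/7 + 2601/7)*(-1/15) - 4857/4778 = 372*(-1/15) - 4857/4778 = -124/5 - 4857/4778 = -616757/23890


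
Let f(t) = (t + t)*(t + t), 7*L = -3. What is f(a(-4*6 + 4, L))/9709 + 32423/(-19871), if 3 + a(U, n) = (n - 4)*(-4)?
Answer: -14581704687/9453449411 ≈ -1.5425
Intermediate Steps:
L = -3/7 (L = (⅐)*(-3) = -3/7 ≈ -0.42857)
a(U, n) = 13 - 4*n (a(U, n) = -3 + (n - 4)*(-4) = -3 + (-4 + n)*(-4) = -3 + (16 - 4*n) = 13 - 4*n)
f(t) = 4*t² (f(t) = (2*t)*(2*t) = 4*t²)
f(a(-4*6 + 4, L))/9709 + 32423/(-19871) = (4*(13 - 4*(-3/7))²)/9709 + 32423/(-19871) = (4*(13 + 12/7)²)*(1/9709) + 32423*(-1/19871) = (4*(103/7)²)*(1/9709) - 32423/19871 = (4*(10609/49))*(1/9709) - 32423/19871 = (42436/49)*(1/9709) - 32423/19871 = 42436/475741 - 32423/19871 = -14581704687/9453449411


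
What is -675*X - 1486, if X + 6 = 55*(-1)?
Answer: 39689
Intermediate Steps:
X = -61 (X = -6 + 55*(-1) = -6 - 55 = -61)
-675*X - 1486 = -675*(-61) - 1486 = 41175 - 1486 = 39689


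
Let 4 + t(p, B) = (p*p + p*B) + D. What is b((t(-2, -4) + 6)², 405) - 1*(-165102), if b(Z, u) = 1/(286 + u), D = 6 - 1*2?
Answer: 114085483/691 ≈ 1.6510e+5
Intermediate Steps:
D = 4 (D = 6 - 2 = 4)
t(p, B) = p² + B*p (t(p, B) = -4 + ((p*p + p*B) + 4) = -4 + ((p² + B*p) + 4) = -4 + (4 + p² + B*p) = p² + B*p)
b((t(-2, -4) + 6)², 405) - 1*(-165102) = 1/(286 + 405) - 1*(-165102) = 1/691 + 165102 = 114085483/691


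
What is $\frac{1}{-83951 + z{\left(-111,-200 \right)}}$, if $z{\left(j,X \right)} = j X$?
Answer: $- \frac{1}{61751} \approx -1.6194 \cdot 10^{-5}$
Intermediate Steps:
$z{\left(j,X \right)} = X j$
$\frac{1}{-83951 + z{\left(-111,-200 \right)}} = \frac{1}{-83951 - -22200} = \frac{1}{-83951 + 22200} = \frac{1}{-61751} = - \frac{1}{61751}$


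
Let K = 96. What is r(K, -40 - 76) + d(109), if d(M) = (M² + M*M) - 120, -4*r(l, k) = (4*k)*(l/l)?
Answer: 23758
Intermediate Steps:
r(l, k) = -k (r(l, k) = -4*k*l/l/4 = -4*k/4 = -k)
d(M) = -120 + 2*M² (d(M) = (M² + M²) - 120 = 2*M² - 120 = -120 + 2*M²)
r(K, -40 - 76) + d(109) = -(-40 - 76) + (-120 + 2*109²) = -1*(-116) + (-120 + 2*11881) = 116 + (-120 + 23762) = 116 + 23642 = 23758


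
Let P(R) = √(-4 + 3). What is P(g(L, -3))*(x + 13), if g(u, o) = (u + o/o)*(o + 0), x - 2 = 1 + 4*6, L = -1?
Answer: 40*I ≈ 40.0*I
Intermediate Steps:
x = 27 (x = 2 + (1 + 4*6) = 2 + (1 + 24) = 2 + 25 = 27)
g(u, o) = o*(1 + u) (g(u, o) = (u + 1)*o = (1 + u)*o = o*(1 + u))
P(R) = I (P(R) = √(-1) = I)
P(g(L, -3))*(x + 13) = I*(27 + 13) = I*40 = 40*I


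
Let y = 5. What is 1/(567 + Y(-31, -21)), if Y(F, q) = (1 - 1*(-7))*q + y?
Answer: 1/404 ≈ 0.0024752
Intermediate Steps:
Y(F, q) = 5 + 8*q (Y(F, q) = (1 - 1*(-7))*q + 5 = (1 + 7)*q + 5 = 8*q + 5 = 5 + 8*q)
1/(567 + Y(-31, -21)) = 1/(567 + (5 + 8*(-21))) = 1/(567 + (5 - 168)) = 1/(567 - 163) = 1/404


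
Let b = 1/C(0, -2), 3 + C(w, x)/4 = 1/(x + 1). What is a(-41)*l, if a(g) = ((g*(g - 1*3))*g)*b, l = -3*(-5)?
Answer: 277365/4 ≈ 69341.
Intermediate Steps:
l = 15
C(w, x) = -12 + 4/(1 + x) (C(w, x) = -12 + 4/(x + 1) = -12 + 4/(1 + x))
b = -1/16 (b = 1/(4*(-2 - 3*(-2))/(1 - 2)) = 1/(4*(-2 + 6)/(-1)) = 1/(4*(-1)*4) = 1/(-16) = -1/16 ≈ -0.062500)
a(g) = -g²*(-3 + g)/16 (a(g) = ((g*(g - 1*3))*g)*(-1/16) = ((g*(g - 3))*g)*(-1/16) = ((g*(-3 + g))*g)*(-1/16) = (g²*(-3 + g))*(-1/16) = -g²*(-3 + g)/16)
a(-41)*l = ((1/16)*(-41)²*(3 - 1*(-41)))*15 = ((1/16)*1681*(3 + 41))*15 = ((1/16)*1681*44)*15 = (18491/4)*15 = 277365/4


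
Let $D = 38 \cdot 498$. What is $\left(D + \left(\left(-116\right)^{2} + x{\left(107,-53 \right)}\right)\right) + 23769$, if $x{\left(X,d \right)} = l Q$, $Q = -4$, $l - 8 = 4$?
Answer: $56101$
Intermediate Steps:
$l = 12$ ($l = 8 + 4 = 12$)
$D = 18924$
$x{\left(X,d \right)} = -48$ ($x{\left(X,d \right)} = 12 \left(-4\right) = -48$)
$\left(D + \left(\left(-116\right)^{2} + x{\left(107,-53 \right)}\right)\right) + 23769 = \left(18924 - \left(48 - \left(-116\right)^{2}\right)\right) + 23769 = \left(18924 + \left(13456 - 48\right)\right) + 23769 = \left(18924 + 13408\right) + 23769 = 32332 + 23769 = 56101$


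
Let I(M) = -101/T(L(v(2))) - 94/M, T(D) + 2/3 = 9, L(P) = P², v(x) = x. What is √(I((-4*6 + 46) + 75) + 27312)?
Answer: √6421386323/485 ≈ 165.22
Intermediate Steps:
T(D) = 25/3 (T(D) = -⅔ + 9 = 25/3)
I(M) = -303/25 - 94/M (I(M) = -101/25/3 - 94/M = -101*3/25 - 94/M = -303/25 - 94/M)
√(I((-4*6 + 46) + 75) + 27312) = √((-303/25 - 94/((-4*6 + 46) + 75)) + 27312) = √((-303/25 - 94/((-24 + 46) + 75)) + 27312) = √((-303/25 - 94/(22 + 75)) + 27312) = √((-303/25 - 94/97) + 27312) = √(-31741/2425 + 27312) = √(66199859/2425) = √6421386323/485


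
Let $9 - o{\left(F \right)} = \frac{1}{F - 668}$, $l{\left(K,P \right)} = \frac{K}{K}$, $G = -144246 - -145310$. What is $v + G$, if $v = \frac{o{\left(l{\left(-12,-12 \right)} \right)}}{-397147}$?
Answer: $\frac{281850454132}{264897049} \approx 1064.0$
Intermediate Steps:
$G = 1064$ ($G = -144246 + 145310 = 1064$)
$l{\left(K,P \right)} = 1$
$o{\left(F \right)} = 9 - \frac{1}{-668 + F}$ ($o{\left(F \right)} = 9 - \frac{1}{F - 668} = 9 - \frac{1}{-668 + F}$)
$v = - \frac{6004}{264897049}$ ($v = \frac{\frac{1}{-668 + 1} \left(-6013 + 9 \cdot 1\right)}{-397147} = \frac{-6013 + 9}{-667} \left(- \frac{1}{397147}\right) = \left(- \frac{1}{667}\right) \left(-6004\right) \left(- \frac{1}{397147}\right) = \frac{6004}{667} \left(- \frac{1}{397147}\right) = - \frac{6004}{264897049} \approx -2.2665 \cdot 10^{-5}$)
$v + G = - \frac{6004}{264897049} + 1064 = \frac{281850454132}{264897049}$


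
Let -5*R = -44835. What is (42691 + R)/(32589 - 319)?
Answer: 25829/16135 ≈ 1.6008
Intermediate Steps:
R = 8967 (R = -⅕*(-44835) = 8967)
(42691 + R)/(32589 - 319) = (42691 + 8967)/(32589 - 319) = 51658/32270 = 51658*(1/32270) = 25829/16135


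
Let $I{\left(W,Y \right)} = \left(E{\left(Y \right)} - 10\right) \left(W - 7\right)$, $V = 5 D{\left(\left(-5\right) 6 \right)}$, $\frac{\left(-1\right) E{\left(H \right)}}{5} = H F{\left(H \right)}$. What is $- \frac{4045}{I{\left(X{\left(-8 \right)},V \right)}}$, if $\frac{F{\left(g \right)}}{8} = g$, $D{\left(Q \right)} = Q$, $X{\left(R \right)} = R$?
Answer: $- \frac{809}{2700030} \approx -0.00029963$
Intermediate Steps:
$F{\left(g \right)} = 8 g$
$E{\left(H \right)} = - 40 H^{2}$ ($E{\left(H \right)} = - 5 H 8 H = - 5 \cdot 8 H^{2} = - 40 H^{2}$)
$V = -150$ ($V = 5 \left(\left(-5\right) 6\right) = 5 \left(-30\right) = -150$)
$I{\left(W,Y \right)} = \left(-10 - 40 Y^{2}\right) \left(-7 + W\right)$ ($I{\left(W,Y \right)} = \left(- 40 Y^{2} - 10\right) \left(W - 7\right) = \left(- 40 Y^{2} - 10\right) \left(-7 + W\right) = \left(-10 - 40 Y^{2}\right) \left(-7 + W\right)$)
$- \frac{4045}{I{\left(X{\left(-8 \right)},V \right)}} = - \frac{4045}{70 - -80 + 280 \left(-150\right)^{2} - - 320 \left(-150\right)^{2}} = - \frac{4045}{70 + 80 + 280 \cdot 22500 - \left(-320\right) 22500} = - \frac{4045}{70 + 80 + 6300000 + 7200000} = - \frac{4045}{13500150} = \left(-4045\right) \frac{1}{13500150} = - \frac{809}{2700030}$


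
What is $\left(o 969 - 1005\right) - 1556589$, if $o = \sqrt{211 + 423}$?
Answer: $-1557594 + 969 \sqrt{634} \approx -1.5332 \cdot 10^{6}$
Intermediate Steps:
$o = \sqrt{634} \approx 25.179$
$\left(o 969 - 1005\right) - 1556589 = \left(\sqrt{634} \cdot 969 - 1005\right) - 1556589 = \left(969 \sqrt{634} - 1005\right) - 1556589 = \left(-1005 + 969 \sqrt{634}\right) - 1556589 = -1557594 + 969 \sqrt{634}$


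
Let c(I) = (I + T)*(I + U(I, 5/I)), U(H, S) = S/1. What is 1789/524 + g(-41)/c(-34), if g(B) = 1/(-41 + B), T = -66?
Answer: 1064476249/311786550 ≈ 3.4141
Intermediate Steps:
U(H, S) = S (U(H, S) = S*1 = S)
c(I) = (-66 + I)*(I + 5/I) (c(I) = (I - 66)*(I + 5/I) = (-66 + I)*(I + 5/I))
1789/524 + g(-41)/c(-34) = 1789/524 + 1/((-41 - 41)*(5 + (-34)² - 330/(-34) - 66*(-34))) = 1789*(1/524) + 1/((-82)*(5 + 1156 - 330*(-1/34) + 2244)) = 1789/524 - 1/(82*(5 + 1156 + 165/17 + 2244)) = 1789/524 - 1/(82*58050/17) = 1789/524 - 1/82*17/58050 = 1789/524 - 17/4760100 = 1064476249/311786550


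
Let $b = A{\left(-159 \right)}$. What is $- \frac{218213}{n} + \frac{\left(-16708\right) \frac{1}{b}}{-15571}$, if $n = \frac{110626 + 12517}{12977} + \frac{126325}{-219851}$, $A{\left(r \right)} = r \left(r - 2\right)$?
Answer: $- \frac{248154911009508231152635}{10137961163329108872} \approx -24478.0$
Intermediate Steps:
$A{\left(r \right)} = r \left(-2 + r\right)$
$b = 25599$ ($b = - 159 \left(-2 - 159\right) = \left(-159\right) \left(-161\right) = 25599$)
$n = \frac{25433792168}{2853006427}$ ($n = 123143 \cdot \frac{1}{12977} + 126325 \left(- \frac{1}{219851}\right) = \frac{123143}{12977} - \frac{126325}{219851} = \frac{25433792168}{2853006427} \approx 8.9147$)
$- \frac{218213}{n} + \frac{\left(-16708\right) \frac{1}{b}}{-15571} = - \frac{218213}{\frac{25433792168}{2853006427}} + \frac{\left(-16708\right) \frac{1}{25599}}{-15571} = \left(-218213\right) \frac{2853006427}{25433792168} + \left(-16708\right) \frac{1}{25599} \left(- \frac{1}{15571}\right) = - \frac{622563091454951}{25433792168} - - \frac{16708}{398602029} = - \frac{622563091454951}{25433792168} + \frac{16708}{398602029} = - \frac{248154911009508231152635}{10137961163329108872}$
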